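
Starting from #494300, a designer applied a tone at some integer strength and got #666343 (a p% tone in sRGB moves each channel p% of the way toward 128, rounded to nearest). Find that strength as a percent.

52%

#494300 is rgb(73, 67, 0); #666343 is rgb(102, 99, 67).
On the B channel (widest range): 67 ≈ 0 + (p/100)(128 − 0), so p ≈ 100×(67 − 0)/(128 − 0) = 6700/128 = 52.34.
p = 52 reproduces all three channels after rounding.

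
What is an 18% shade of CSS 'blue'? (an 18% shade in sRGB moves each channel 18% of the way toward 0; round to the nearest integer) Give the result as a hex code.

CSS blue is rgb(0, 0, 255).
An 18% shade moves each channel 18% toward 0:
  R: 0 + 0 = 0 → 0
  G: 0 + 0.18×(0−0) = 0 + 0 = 0 → 0
  B: 255 + 0.18×(0−255) = 255 − 45.9 = 209.1 → 209
rgb(0, 0, 209) = #0000d1.

#0000d1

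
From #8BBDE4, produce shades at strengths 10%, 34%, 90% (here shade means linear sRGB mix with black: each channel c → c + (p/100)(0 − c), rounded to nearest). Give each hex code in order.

#7DAACD, #5C7D96, #0E1317

#8BBDE4 is rgb(139, 189, 228).
10%: (139 − 13.9 = 125.1→125, 189 − 18.9 = 170.1→170, 228 − 22.8 = 205.2→205) → #7DAACD
34%: (139 − 47.26 = 91.74→92, 189 − 64.26 = 124.74→125, 228 − 77.52 = 150.48→150) → #5C7D96
90%: (139 − 125.1 = 13.9→14, 189 − 170.1 = 18.9→19, 228 − 205.2 = 22.8→23) → #0E1317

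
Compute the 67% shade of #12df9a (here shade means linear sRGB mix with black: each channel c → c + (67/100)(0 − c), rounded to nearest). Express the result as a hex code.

#064a33

#12df9a is rgb(18, 223, 154).
Lerp each channel 67% toward 0:
  R: 18 + 0.67×(0−18) = 18 − 12.06 = 5.94 → 6
  G: 223 − 149.41 = 73.59 → 74
  B: 154 − 103.18 = 50.82 → 51
rgb(6, 74, 51) = #064a33.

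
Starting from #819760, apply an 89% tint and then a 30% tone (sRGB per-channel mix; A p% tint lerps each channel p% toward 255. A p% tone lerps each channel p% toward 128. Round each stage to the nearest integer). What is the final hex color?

#819760 is rgb(129, 151, 96).
An 89% tint moves each channel 89% toward 255:
  R: 129 + 0.89×(255−129) = 129 + 112.14 = 241.14 → 241
  G: 151 + 92.56 = 243.56 → 244
  B: 96 + 0.89×(255−96) = 96 + 141.51 = 237.51 → 238
After the tint: rgb(241, 244, 238) = #F1F4EE.
Lerp each channel 30% toward 128:
  R: 241 + 0.3×(128−241) = 241 − 33.9 = 207.1 → 207
  G: 244 − 34.8 = 209.2 → 209
  B: 238 + 0.3×(128−238) = 238 − 33 = 205 → 205
rgb(207, 209, 205) = #CFD1CD.

#CFD1CD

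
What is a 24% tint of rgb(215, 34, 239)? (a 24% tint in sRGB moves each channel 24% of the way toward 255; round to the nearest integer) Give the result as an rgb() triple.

Per channel, c → c + 0.24(255 − c):
  R: 215 + 0.24×(255−215) = 215 + 9.6 = 224.6 → 225
  G: 34 + 0.24×(255−34) = 34 + 53.04 = 87.04 → 87
  B: 239 + 0.24×(255−239) = 239 + 3.84 = 242.84 → 243

rgb(225, 87, 243)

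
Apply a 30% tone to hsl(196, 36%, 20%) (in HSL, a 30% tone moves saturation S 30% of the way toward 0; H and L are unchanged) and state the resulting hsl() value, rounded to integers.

S moves 30% from 36 toward 0: 36 − 10.8 = 25.2 → 25.
H and L are unchanged.

hsl(196, 25%, 20%)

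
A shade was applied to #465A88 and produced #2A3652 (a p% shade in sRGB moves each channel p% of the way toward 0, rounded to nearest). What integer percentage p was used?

40%

#465A88 is rgb(70, 90, 136); #2A3652 is rgb(42, 54, 82).
On the B channel (widest range): 82 ≈ 136 + (p/100)(0 − 136), so p ≈ 100×(82 − 136)/(0 − 136) = -5400/-136 = 39.71.
p = 40 reproduces all three channels after rounding.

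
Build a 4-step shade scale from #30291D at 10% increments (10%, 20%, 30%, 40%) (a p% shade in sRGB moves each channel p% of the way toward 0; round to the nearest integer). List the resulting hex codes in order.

#30291D is rgb(48, 41, 29).
10%: (48 − 4.8 = 43.2→43, 41 − 4.1 = 36.9→37, 29 − 2.9 = 26.1→26) → #2B251A
20%: (48 − 9.6 = 38.4→38, 41 − 8.2 = 32.8→33, 29 − 5.8 = 23.2→23) → #262117
30%: (48 − 14.4 = 33.6→34, 41 − 12.3 = 28.7→29, 29 − 8.7 = 20.3→20) → #221D14
40%: (48 − 19.2 = 28.8→29, 41 − 16.4 = 24.6→25, 29 − 11.6 = 17.4→17) → #1D1911

#2B251A, #262117, #221D14, #1D1911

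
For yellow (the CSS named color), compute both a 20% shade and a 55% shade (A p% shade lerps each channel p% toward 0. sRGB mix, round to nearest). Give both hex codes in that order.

#CCCC00, #737300

CSS yellow is rgb(255, 255, 0).
20% shade:
  R: 255 − 51 = 204 → 204
  G: 255 + 0.2×(0−255) = 255 − 51 = 204 → 204
  B: 0 + 0.2×(0−0) = 0 + 0 = 0 → 0
  → #CCCC00
55% shade:
  R: 255 + 0.55×(0−255) = 255 − 140.25 = 114.75 → 115
  G: 255 − 140.25 = 114.75 → 115
  B: 0 + 0.55×(0−0) = 0 + 0 = 0 → 0
  → #737300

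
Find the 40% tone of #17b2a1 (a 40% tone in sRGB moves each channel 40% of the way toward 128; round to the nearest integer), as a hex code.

#419e94

#17b2a1 is rgb(23, 178, 161).
Lerp each channel 40% toward 128:
  R: 23 + 0.4×(128−23) = 23 + 42 = 65 → 65
  G: 178 + 0.4×(128−178) = 178 − 20 = 158 → 158
  B: 161 + 0.4×(128−161) = 161 − 13.2 = 147.8 → 148
rgb(65, 158, 148) = #419e94.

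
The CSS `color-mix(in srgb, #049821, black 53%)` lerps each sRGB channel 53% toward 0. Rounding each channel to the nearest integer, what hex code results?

#049821 is rgb(4, 152, 33).
A 53% shade moves each channel 53% toward 0:
  R: 4 + 0.53×(0−4) = 4 − 2.12 = 1.88 → 2
  G: 152 − 80.56 = 71.44 → 71
  B: 33 + 0.53×(0−33) = 33 − 17.49 = 15.51 → 16
rgb(2, 71, 16) = #024710.

#024710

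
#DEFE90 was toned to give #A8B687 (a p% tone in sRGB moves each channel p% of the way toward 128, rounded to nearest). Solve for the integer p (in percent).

#DEFE90 is rgb(222, 254, 144); #A8B687 is rgb(168, 182, 135).
On the G channel (widest range): 182 ≈ 254 + (p/100)(128 − 254), so p ≈ 100×(182 − 254)/(128 − 254) = -7200/-126 = 57.14.
p = 57 reproduces all three channels after rounding.

57%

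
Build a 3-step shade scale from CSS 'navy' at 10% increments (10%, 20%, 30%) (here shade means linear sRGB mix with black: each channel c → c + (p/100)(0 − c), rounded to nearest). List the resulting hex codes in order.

#000073, #000066, #00005a

CSS navy is rgb(0, 0, 128).
10%: (0→0, 0→0, 128 − 12.8 = 115.2→115) → #000073
20%: (0→0, 0→0, 128 − 25.6 = 102.4→102) → #000066
30%: (0→0, 0→0, 128 − 38.4 = 89.6→90) → #00005a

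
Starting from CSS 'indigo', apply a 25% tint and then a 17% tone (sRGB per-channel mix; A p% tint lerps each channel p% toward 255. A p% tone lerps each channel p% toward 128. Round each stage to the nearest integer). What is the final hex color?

CSS indigo is rgb(75, 0, 130).
Per channel, c → c + 0.25(255 − c):
  R: 75 + 0.25×(255−75) = 75 + 45 = 120 → 120
  G: 0 + 0.25×(255−0) = 0 + 63.75 = 63.75 → 64
  B: 130 + 0.25×(255−130) = 130 + 31.25 = 161.25 → 161
After the tint: rgb(120, 64, 161) = #7840A1.
A 17% tone moves each channel 17% toward 128:
  R: 120 + 0.17×(128−120) = 120 + 1.36 = 121.36 → 121
  G: 64 + 0.17×(128−64) = 64 + 10.88 = 74.88 → 75
  B: 161 + 0.17×(128−161) = 161 − 5.61 = 155.39 → 155
rgb(121, 75, 155) = #794B9B.

#794B9B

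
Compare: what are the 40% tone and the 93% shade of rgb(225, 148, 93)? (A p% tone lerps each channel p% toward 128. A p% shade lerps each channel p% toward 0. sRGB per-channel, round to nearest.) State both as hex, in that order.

#BA8C6B, #100A07

40% tone:
  R: 225 + 0.4×(128−225) = 225 − 38.8 = 186.2 → 186
  G: 148 + 0.4×(128−148) = 148 − 8 = 140 → 140
  B: 93 + 0.4×(128−93) = 93 + 14 = 107 → 107
  → #BA8C6B
93% shade:
  R: 225 − 209.25 = 15.75 → 16
  G: 148 + 0.93×(0−148) = 148 − 137.64 = 10.36 → 10
  B: 93 − 86.49 = 6.51 → 7
  → #100A07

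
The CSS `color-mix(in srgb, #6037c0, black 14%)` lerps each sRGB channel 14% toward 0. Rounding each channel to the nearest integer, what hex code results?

#532fa5

#6037c0 is rgb(96, 55, 192).
Per channel, c → c + 0.14(0 − c):
  R: 96 − 13.44 = 82.56 → 83
  G: 55 + 0.14×(0−55) = 55 − 7.7 = 47.3 → 47
  B: 192 − 26.88 = 165.12 → 165
rgb(83, 47, 165) = #532fa5.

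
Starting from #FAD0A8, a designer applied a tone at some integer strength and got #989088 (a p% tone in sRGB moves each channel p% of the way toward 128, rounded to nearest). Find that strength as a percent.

80%

#FAD0A8 is rgb(250, 208, 168); #989088 is rgb(152, 144, 136).
On the R channel (widest range): 152 ≈ 250 + (p/100)(128 − 250), so p ≈ 100×(152 − 250)/(128 − 250) = -9800/-122 = 80.33.
p = 80 reproduces all three channels after rounding.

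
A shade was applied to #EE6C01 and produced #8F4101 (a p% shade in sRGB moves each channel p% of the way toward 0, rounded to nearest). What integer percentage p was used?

#EE6C01 is rgb(238, 108, 1); #8F4101 is rgb(143, 65, 1).
On the R channel (widest range): 143 ≈ 238 + (p/100)(0 − 238), so p ≈ 100×(143 − 238)/(0 − 238) = -9500/-238 = 39.92.
p = 40 reproduces all three channels after rounding.

40%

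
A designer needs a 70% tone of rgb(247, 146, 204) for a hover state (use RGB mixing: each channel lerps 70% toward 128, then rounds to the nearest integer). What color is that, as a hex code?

#a48597

A 70% tone moves each channel 70% toward 128:
  R: 247 + 0.7×(128−247) = 247 − 83.3 = 163.7 → 164
  G: 146 + 0.7×(128−146) = 146 − 12.6 = 133.4 → 133
  B: 204 − 53.2 = 150.8 → 151
rgb(164, 133, 151) = #a48597.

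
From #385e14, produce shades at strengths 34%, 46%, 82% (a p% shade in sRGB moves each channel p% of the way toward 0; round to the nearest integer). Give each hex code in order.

#253e0d, #1e330b, #0a1104

#385e14 is rgb(56, 94, 20).
34%: (56 − 19.04 = 36.96→37, 94 − 31.96 = 62.04→62, 20 − 6.8 = 13.2→13) → #253e0d
46%: (56 − 25.76 = 30.24→30, 94 − 43.24 = 50.76→51, 20 − 9.2 = 10.8→11) → #1e330b
82%: (56 − 45.92 = 10.08→10, 94 − 77.08 = 16.92→17, 20 − 16.4 = 3.6→4) → #0a1104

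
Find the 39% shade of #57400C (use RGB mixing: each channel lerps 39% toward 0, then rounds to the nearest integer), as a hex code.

#57400C is rgb(87, 64, 12).
Per channel, c → c + 0.39(0 − c):
  R: 87 − 33.93 = 53.07 → 53
  G: 64 + 0.39×(0−64) = 64 − 24.96 = 39.04 → 39
  B: 12 + 0.39×(0−12) = 12 − 4.68 = 7.32 → 7
rgb(53, 39, 7) = #352707.

#352707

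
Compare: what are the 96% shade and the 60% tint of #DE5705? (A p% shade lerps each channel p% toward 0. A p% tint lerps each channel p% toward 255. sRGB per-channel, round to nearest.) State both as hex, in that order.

#090300, #F2BC9B

#DE5705 is rgb(222, 87, 5).
96% shade:
  R: 222 + 0.96×(0−222) = 222 − 213.12 = 8.88 → 9
  G: 87 + 0.96×(0−87) = 87 − 83.52 = 3.48 → 3
  B: 5 − 4.8 = 0.2 → 0
  → #090300
60% tint:
  R: 222 + 0.6×(255−222) = 222 + 19.8 = 241.8 → 242
  G: 87 + 0.6×(255−87) = 87 + 100.8 = 187.8 → 188
  B: 5 + 0.6×(255−5) = 5 + 150 = 155 → 155
  → #F2BC9B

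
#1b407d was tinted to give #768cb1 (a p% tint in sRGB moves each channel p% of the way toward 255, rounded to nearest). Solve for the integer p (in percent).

40%

#1b407d is rgb(27, 64, 125); #768cb1 is rgb(118, 140, 177).
On the R channel (widest range): 118 ≈ 27 + (p/100)(255 − 27), so p ≈ 100×(118 − 27)/(255 − 27) = 9100/228 = 39.91.
p = 40 reproduces all three channels after rounding.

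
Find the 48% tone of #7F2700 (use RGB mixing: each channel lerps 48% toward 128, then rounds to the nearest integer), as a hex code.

#7F523D

#7F2700 is rgb(127, 39, 0).
Lerp each channel 48% toward 128:
  R: 127 + 0.48 = 127.48 → 127
  G: 39 + 0.48×(128−39) = 39 + 42.72 = 81.72 → 82
  B: 0 + 61.44 = 61.44 → 61
rgb(127, 82, 61) = #7F523D.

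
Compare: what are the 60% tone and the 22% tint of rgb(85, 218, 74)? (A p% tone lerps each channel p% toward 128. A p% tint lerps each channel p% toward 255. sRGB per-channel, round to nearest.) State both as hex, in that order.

60% tone:
  R: 85 + 0.6×(128−85) = 85 + 25.8 = 110.8 → 111
  G: 218 − 54 = 164 → 164
  B: 74 + 0.6×(128−74) = 74 + 32.4 = 106.4 → 106
  → #6fa46a
22% tint:
  R: 85 + 37.4 = 122.4 → 122
  G: 218 + 8.14 = 226.14 → 226
  B: 74 + 39.82 = 113.82 → 114
  → #7ae272

#6fa46a, #7ae272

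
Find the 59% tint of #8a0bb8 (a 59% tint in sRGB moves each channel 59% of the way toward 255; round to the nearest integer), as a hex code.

#cf9be2

#8a0bb8 is rgb(138, 11, 184).
Lerp each channel 59% toward 255:
  R: 138 + 0.59×(255−138) = 138 + 69.03 = 207.03 → 207
  G: 11 + 0.59×(255−11) = 11 + 143.96 = 154.96 → 155
  B: 184 + 0.59×(255−184) = 184 + 41.89 = 225.89 → 226
rgb(207, 155, 226) = #cf9be2.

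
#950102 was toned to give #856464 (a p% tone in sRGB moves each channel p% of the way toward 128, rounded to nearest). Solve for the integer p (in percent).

78%

#950102 is rgb(149, 1, 2); #856464 is rgb(133, 100, 100).
On the G channel (widest range): 100 ≈ 1 + (p/100)(128 − 1), so p ≈ 100×(100 − 1)/(128 − 1) = 9900/127 = 77.95.
p = 78 reproduces all three channels after rounding.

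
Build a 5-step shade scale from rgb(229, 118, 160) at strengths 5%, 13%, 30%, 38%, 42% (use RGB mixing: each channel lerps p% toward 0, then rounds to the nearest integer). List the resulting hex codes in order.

5%: (229 − 11.45 = 217.55→218, 118 − 5.9 = 112.1→112, 160 − 8 = 152→152) → #da7098
13%: (229 − 29.77 = 199.23→199, 118 − 15.34 = 102.66→103, 160 − 20.8 = 139.2→139) → #c7678b
30%: (229 − 68.7 = 160.3→160, 118 − 35.4 = 82.6→83, 160 − 48 = 112→112) → #a05370
38%: (229 − 87.02 = 141.98→142, 118 − 44.84 = 73.16→73, 160 − 60.8 = 99.2→99) → #8e4963
42%: (229 − 96.18 = 132.82→133, 118 − 49.56 = 68.44→68, 160 − 67.2 = 92.8→93) → #85445d

#da7098, #c7678b, #a05370, #8e4963, #85445d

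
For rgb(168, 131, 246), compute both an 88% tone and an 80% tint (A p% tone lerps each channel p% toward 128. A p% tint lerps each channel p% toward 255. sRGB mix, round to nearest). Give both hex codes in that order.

#85808e, #eee6fd

88% tone:
  R: 168 + 0.88×(128−168) = 168 − 35.2 = 132.8 → 133
  G: 131 − 2.64 = 128.36 → 128
  B: 246 − 103.84 = 142.16 → 142
  → #85808e
80% tint:
  R: 168 + 0.8×(255−168) = 168 + 69.6 = 237.6 → 238
  G: 131 + 99.2 = 230.2 → 230
  B: 246 + 0.8×(255−246) = 246 + 7.2 = 253.2 → 253
  → #eee6fd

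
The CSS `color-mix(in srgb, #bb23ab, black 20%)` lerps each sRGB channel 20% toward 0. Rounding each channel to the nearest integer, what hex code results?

#961c89

#bb23ab is rgb(187, 35, 171).
A 20% shade moves each channel 20% toward 0:
  R: 187 + 0.2×(0−187) = 187 − 37.4 = 149.6 → 150
  G: 35 + 0.2×(0−35) = 35 − 7 = 28 → 28
  B: 171 + 0.2×(0−171) = 171 − 34.2 = 136.8 → 137
rgb(150, 28, 137) = #961c89.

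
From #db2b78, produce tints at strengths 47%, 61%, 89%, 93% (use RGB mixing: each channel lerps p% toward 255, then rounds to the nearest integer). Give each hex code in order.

#db2b78 is rgb(219, 43, 120).
47%: (219 + 16.92 = 235.92→236, 43 + 99.64 = 142.64→143, 120 + 63.45 = 183.45→183) → #ec8fb7
61%: (219 + 21.96 = 240.96→241, 43 + 129.32 = 172.32→172, 120 + 82.35 = 202.35→202) → #f1acca
89%: (219 + 32.04 = 251.04→251, 43 + 188.68 = 231.68→232, 120 + 120.15 = 240.15→240) → #fbe8f0
93%: (219 + 33.48 = 252.48→252, 43 + 197.16 = 240.16→240, 120 + 125.55 = 245.55→246) → #fcf0f6

#ec8fb7, #f1acca, #fbe8f0, #fcf0f6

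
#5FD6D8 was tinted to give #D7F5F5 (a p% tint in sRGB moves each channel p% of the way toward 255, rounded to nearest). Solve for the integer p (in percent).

#5FD6D8 is rgb(95, 214, 216); #D7F5F5 is rgb(215, 245, 245).
On the R channel (widest range): 215 ≈ 95 + (p/100)(255 − 95), so p ≈ 100×(215 − 95)/(255 − 95) = 12000/160 = 75.00.
p = 75 reproduces all three channels after rounding.

75%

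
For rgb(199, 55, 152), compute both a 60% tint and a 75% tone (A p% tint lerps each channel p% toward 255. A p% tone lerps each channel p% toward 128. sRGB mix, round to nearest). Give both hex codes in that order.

#E9AFD6, #926E86

60% tint:
  R: 199 + 0.6×(255−199) = 199 + 33.6 = 232.6 → 233
  G: 55 + 120 = 175 → 175
  B: 152 + 61.8 = 213.8 → 214
  → #E9AFD6
75% tone:
  R: 199 − 53.25 = 145.75 → 146
  G: 55 + 0.75×(128−55) = 55 + 54.75 = 109.75 → 110
  B: 152 + 0.75×(128−152) = 152 − 18 = 134 → 134
  → #926E86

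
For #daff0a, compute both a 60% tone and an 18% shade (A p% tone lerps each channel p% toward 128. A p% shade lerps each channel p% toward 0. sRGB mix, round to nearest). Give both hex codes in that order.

#a4b351, #b3d108

#daff0a is rgb(218, 255, 10).
60% tone:
  R: 218 + 0.6×(128−218) = 218 − 54 = 164 → 164
  G: 255 + 0.6×(128−255) = 255 − 76.2 = 178.8 → 179
  B: 10 + 0.6×(128−10) = 10 + 70.8 = 80.8 → 81
  → #a4b351
18% shade:
  R: 218 − 39.24 = 178.76 → 179
  G: 255 − 45.9 = 209.1 → 209
  B: 10 + 0.18×(0−10) = 10 − 1.8 = 8.2 → 8
  → #b3d108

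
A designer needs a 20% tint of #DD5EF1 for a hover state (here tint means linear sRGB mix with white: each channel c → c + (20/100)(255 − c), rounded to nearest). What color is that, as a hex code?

#E47EF4

#DD5EF1 is rgb(221, 94, 241).
A 20% tint moves each channel 20% toward 255:
  R: 221 + 0.2×(255−221) = 221 + 6.8 = 227.8 → 228
  G: 94 + 32.2 = 126.2 → 126
  B: 241 + 0.2×(255−241) = 241 + 2.8 = 243.8 → 244
rgb(228, 126, 244) = #E47EF4.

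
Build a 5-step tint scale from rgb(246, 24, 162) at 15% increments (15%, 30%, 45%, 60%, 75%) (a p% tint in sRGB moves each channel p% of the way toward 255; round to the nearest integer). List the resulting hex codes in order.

#F73BB0, #F95DBE, #FA80CC, #FBA3DA, #FDC5E8

15%: (246 + 1.35 = 247.35→247, 24 + 34.65 = 58.65→59, 162 + 13.95 = 175.95→176) → #F73BB0
30%: (246 + 2.7 = 248.7→249, 24 + 69.3 = 93.3→93, 162 + 27.9 = 189.9→190) → #F95DBE
45%: (246 + 4.05 = 250.05→250, 24 + 103.95 = 127.95→128, 162 + 41.85 = 203.85→204) → #FA80CC
60%: (246 + 5.4 = 251.4→251, 24 + 138.6 = 162.6→163, 162 + 55.8 = 217.8→218) → #FBA3DA
75%: (246 + 6.75 = 252.75→253, 24 + 173.25 = 197.25→197, 162 + 69.75 = 231.75→232) → #FDC5E8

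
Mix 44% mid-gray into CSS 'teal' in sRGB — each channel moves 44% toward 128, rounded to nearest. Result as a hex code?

#388080

CSS teal is rgb(0, 128, 128).
Per channel, c → c + 0.44(128 − c):
  R: 0 + 56.32 = 56.32 → 56
  G: 128 + 0 = 128 → 128
  B: 128 + 0.44×(128−128) = 128 + 0 = 128 → 128
rgb(56, 128, 128) = #388080.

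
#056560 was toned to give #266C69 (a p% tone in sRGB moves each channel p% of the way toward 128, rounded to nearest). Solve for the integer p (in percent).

27%

#056560 is rgb(5, 101, 96); #266C69 is rgb(38, 108, 105).
On the R channel (widest range): 38 ≈ 5 + (p/100)(128 − 5), so p ≈ 100×(38 − 5)/(128 − 5) = 3300/123 = 26.83.
p = 27 reproduces all three channels after rounding.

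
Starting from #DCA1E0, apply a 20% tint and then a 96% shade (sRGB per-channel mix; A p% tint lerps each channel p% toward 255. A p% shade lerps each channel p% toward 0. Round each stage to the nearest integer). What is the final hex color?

#090709

#DCA1E0 is rgb(220, 161, 224).
A 20% tint moves each channel 20% toward 255:
  R: 220 + 0.2×(255−220) = 220 + 7 = 227 → 227
  G: 161 + 0.2×(255−161) = 161 + 18.8 = 179.8 → 180
  B: 224 + 0.2×(255−224) = 224 + 6.2 = 230.2 → 230
After the tint: rgb(227, 180, 230) = #E3B4E6.
Per channel, c → c + 0.96(0 − c):
  R: 227 + 0.96×(0−227) = 227 − 217.92 = 9.08 → 9
  G: 180 + 0.96×(0−180) = 180 − 172.8 = 7.2 → 7
  B: 230 − 220.8 = 9.2 → 9
rgb(9, 7, 9) = #090709.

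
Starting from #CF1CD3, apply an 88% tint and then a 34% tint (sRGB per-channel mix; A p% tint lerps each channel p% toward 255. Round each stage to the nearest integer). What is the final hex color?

#FBEDFC

#CF1CD3 is rgb(207, 28, 211).
An 88% tint moves each channel 88% toward 255:
  R: 207 + 42.24 = 249.24 → 249
  G: 28 + 199.76 = 227.76 → 228
  B: 211 + 0.88×(255−211) = 211 + 38.72 = 249.72 → 250
After the tint: rgb(249, 228, 250) = #F9E4FA.
A 34% tint moves each channel 34% toward 255:
  R: 249 + 0.34×(255−249) = 249 + 2.04 = 251.04 → 251
  G: 228 + 0.34×(255−228) = 228 + 9.18 = 237.18 → 237
  B: 250 + 1.7 = 251.7 → 252
rgb(251, 237, 252) = #FBEDFC.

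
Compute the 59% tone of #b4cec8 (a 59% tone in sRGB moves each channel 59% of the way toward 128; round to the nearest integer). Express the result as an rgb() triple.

#b4cec8 is rgb(180, 206, 200).
Per channel, c → c + 0.59(128 − c):
  R: 180 − 30.68 = 149.32 → 149
  G: 206 + 0.59×(128−206) = 206 − 46.02 = 159.98 → 160
  B: 200 + 0.59×(128−200) = 200 − 42.48 = 157.52 → 158

rgb(149, 160, 158)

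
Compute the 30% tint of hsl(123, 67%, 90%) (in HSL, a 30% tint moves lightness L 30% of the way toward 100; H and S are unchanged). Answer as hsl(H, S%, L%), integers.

hsl(123, 67%, 93%)

L moves 30% from 90 toward 100: 90 + 3 = 93 → 93.
H and S are unchanged.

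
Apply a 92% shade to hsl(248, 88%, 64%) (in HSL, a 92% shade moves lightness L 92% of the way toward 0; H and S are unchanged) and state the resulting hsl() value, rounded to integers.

hsl(248, 88%, 5%)

L moves 92% from 64 toward 0: 64 − 58.88 = 5.12 → 5.
H and S are unchanged.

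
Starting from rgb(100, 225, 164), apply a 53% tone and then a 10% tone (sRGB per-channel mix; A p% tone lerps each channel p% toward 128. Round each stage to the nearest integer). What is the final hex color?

#74a98f

Lerp each channel 53% toward 128:
  R: 100 + 14.84 = 114.84 → 115
  G: 225 − 51.41 = 173.59 → 174
  B: 164 − 19.08 = 144.92 → 145
After the tone: rgb(115, 174, 145) = #73ae91.
A 10% tone moves each channel 10% toward 128:
  R: 115 + 0.1×(128−115) = 115 + 1.3 = 116.3 → 116
  G: 174 + 0.1×(128−174) = 174 − 4.6 = 169.4 → 169
  B: 145 + 0.1×(128−145) = 145 − 1.7 = 143.3 → 143
rgb(116, 169, 143) = #74a98f.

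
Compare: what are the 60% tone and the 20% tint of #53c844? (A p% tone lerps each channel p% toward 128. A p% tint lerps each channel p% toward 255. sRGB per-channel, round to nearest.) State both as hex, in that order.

#53c844 is rgb(83, 200, 68).
60% tone:
  R: 83 + 27 = 110 → 110
  G: 200 + 0.6×(128−200) = 200 − 43.2 = 156.8 → 157
  B: 68 + 0.6×(128−68) = 68 + 36 = 104 → 104
  → #6e9d68
20% tint:
  R: 83 + 0.2×(255−83) = 83 + 34.4 = 117.4 → 117
  G: 200 + 11 = 211 → 211
  B: 68 + 0.2×(255−68) = 68 + 37.4 = 105.4 → 105
  → #75d369

#6e9d68, #75d369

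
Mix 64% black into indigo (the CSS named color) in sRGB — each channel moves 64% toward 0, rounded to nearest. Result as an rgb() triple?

CSS indigo is rgb(75, 0, 130).
A 64% shade moves each channel 64% toward 0:
  R: 75 + 0.64×(0−75) = 75 − 48 = 27 → 27
  G: 0 + 0.64×(0−0) = 0 + 0 = 0 → 0
  B: 130 + 0.64×(0−130) = 130 − 83.2 = 46.8 → 47

rgb(27, 0, 47)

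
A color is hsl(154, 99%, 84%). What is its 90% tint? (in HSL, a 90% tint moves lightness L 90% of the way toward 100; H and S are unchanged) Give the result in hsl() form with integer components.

L moves 90% from 84 toward 100: 84 + 14.4 = 98.4 → 98.
H and S are unchanged.

hsl(154, 99%, 98%)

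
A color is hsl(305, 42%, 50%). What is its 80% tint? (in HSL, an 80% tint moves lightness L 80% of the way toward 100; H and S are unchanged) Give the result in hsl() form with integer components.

L moves 80% from 50 toward 100: 50 + 40 = 90 → 90.
H and S are unchanged.

hsl(305, 42%, 90%)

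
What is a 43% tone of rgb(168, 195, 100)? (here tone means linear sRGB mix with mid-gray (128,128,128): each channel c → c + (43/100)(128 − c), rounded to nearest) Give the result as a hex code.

#97A670

Lerp each channel 43% toward 128:
  R: 168 + 0.43×(128−168) = 168 − 17.2 = 150.8 → 151
  G: 195 + 0.43×(128−195) = 195 − 28.81 = 166.19 → 166
  B: 100 + 0.43×(128−100) = 100 + 12.04 = 112.04 → 112
rgb(151, 166, 112) = #97A670.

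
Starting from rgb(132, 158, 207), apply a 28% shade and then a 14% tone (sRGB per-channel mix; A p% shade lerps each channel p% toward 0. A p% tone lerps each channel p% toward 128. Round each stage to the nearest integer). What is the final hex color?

#647492

Lerp each channel 28% toward 0:
  R: 132 − 36.96 = 95.04 → 95
  G: 158 + 0.28×(0−158) = 158 − 44.24 = 113.76 → 114
  B: 207 + 0.28×(0−207) = 207 − 57.96 = 149.04 → 149
After the shade: rgb(95, 114, 149) = #5f7295.
A 14% tone moves each channel 14% toward 128:
  R: 95 + 0.14×(128−95) = 95 + 4.62 = 99.62 → 100
  G: 114 + 1.96 = 115.96 → 116
  B: 149 + 0.14×(128−149) = 149 − 2.94 = 146.06 → 146
rgb(100, 116, 146) = #647492.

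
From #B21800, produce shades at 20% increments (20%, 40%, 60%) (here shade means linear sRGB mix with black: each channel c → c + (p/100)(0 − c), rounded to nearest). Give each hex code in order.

#B21800 is rgb(178, 24, 0).
20%: (178 − 35.6 = 142.4→142, 24 − 4.8 = 19.2→19, 0→0) → #8E1300
40%: (178 − 71.2 = 106.8→107, 24 − 9.6 = 14.4→14, 0→0) → #6B0E00
60%: (178 − 106.8 = 71.2→71, 24 − 14.4 = 9.6→10, 0→0) → #470A00

#8E1300, #6B0E00, #470A00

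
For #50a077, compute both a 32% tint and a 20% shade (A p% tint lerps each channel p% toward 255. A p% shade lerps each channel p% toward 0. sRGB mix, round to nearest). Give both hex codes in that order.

#50a077 is rgb(80, 160, 119).
32% tint:
  R: 80 + 56 = 136 → 136
  G: 160 + 30.4 = 190.4 → 190
  B: 119 + 0.32×(255−119) = 119 + 43.52 = 162.52 → 163
  → #88bea3
20% shade:
  R: 80 − 16 = 64 → 64
  G: 160 − 32 = 128 → 128
  B: 119 + 0.2×(0−119) = 119 − 23.8 = 95.2 → 95
  → #40805f

#88bea3, #40805f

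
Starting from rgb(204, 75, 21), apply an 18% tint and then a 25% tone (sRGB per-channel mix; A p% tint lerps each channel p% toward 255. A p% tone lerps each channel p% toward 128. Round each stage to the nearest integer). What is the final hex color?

#C0704F

Lerp each channel 18% toward 255:
  R: 204 + 0.18×(255−204) = 204 + 9.18 = 213.18 → 213
  G: 75 + 32.4 = 107.4 → 107
  B: 21 + 42.12 = 63.12 → 63
After the tint: rgb(213, 107, 63) = #D56B3F.
Lerp each channel 25% toward 128:
  R: 213 − 21.25 = 191.75 → 192
  G: 107 + 0.25×(128−107) = 107 + 5.25 = 112.25 → 112
  B: 63 + 0.25×(128−63) = 63 + 16.25 = 79.25 → 79
rgb(192, 112, 79) = #C0704F.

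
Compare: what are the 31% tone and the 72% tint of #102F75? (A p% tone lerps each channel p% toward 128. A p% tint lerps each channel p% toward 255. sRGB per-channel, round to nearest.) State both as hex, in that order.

#102F75 is rgb(16, 47, 117).
31% tone:
  R: 16 + 34.72 = 50.72 → 51
  G: 47 + 0.31×(128−47) = 47 + 25.11 = 72.11 → 72
  B: 117 + 0.31×(128−117) = 117 + 3.41 = 120.41 → 120
  → #334878
72% tint:
  R: 16 + 0.72×(255−16) = 16 + 172.08 = 188.08 → 188
  G: 47 + 0.72×(255−47) = 47 + 149.76 = 196.76 → 197
  B: 117 + 0.72×(255−117) = 117 + 99.36 = 216.36 → 216
  → #BCC5D8

#334878, #BCC5D8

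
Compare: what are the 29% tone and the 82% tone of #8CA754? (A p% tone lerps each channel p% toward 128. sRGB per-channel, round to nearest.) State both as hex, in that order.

#8CA754 is rgb(140, 167, 84).
29% tone:
  R: 140 − 3.48 = 136.52 → 137
  G: 167 + 0.29×(128−167) = 167 − 11.31 = 155.69 → 156
  B: 84 + 12.76 = 96.76 → 97
  → #899C61
82% tone:
  R: 140 − 9.84 = 130.16 → 130
  G: 167 + 0.82×(128−167) = 167 − 31.98 = 135.02 → 135
  B: 84 + 0.82×(128−84) = 84 + 36.08 = 120.08 → 120
  → #828778

#899C61, #828778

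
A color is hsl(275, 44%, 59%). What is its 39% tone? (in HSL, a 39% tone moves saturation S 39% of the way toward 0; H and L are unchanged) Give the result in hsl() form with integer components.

S moves 39% from 44 toward 0: 44 − 17.16 = 26.84 → 27.
H and L are unchanged.

hsl(275, 27%, 59%)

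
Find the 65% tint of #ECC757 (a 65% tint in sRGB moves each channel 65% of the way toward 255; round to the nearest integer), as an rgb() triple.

#ECC757 is rgb(236, 199, 87).
A 65% tint moves each channel 65% toward 255:
  R: 236 + 0.65×(255−236) = 236 + 12.35 = 248.35 → 248
  G: 199 + 0.65×(255−199) = 199 + 36.4 = 235.4 → 235
  B: 87 + 0.65×(255−87) = 87 + 109.2 = 196.2 → 196

rgb(248, 235, 196)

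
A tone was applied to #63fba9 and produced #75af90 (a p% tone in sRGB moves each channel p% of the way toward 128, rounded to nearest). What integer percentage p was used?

#63fba9 is rgb(99, 251, 169); #75af90 is rgb(117, 175, 144).
On the G channel (widest range): 175 ≈ 251 + (p/100)(128 − 251), so p ≈ 100×(175 − 251)/(128 − 251) = -7600/-123 = 61.79.
p = 62 reproduces all three channels after rounding.

62%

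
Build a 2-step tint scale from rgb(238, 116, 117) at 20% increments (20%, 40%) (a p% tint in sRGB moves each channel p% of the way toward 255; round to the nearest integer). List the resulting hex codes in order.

20%: (238 + 3.4 = 241.4→241, 116 + 27.8 = 143.8→144, 117 + 27.6 = 144.6→145) → #F19091
40%: (238 + 6.8 = 244.8→245, 116 + 55.6 = 171.6→172, 117 + 55.2 = 172.2→172) → #F5ACAC

#F19091, #F5ACAC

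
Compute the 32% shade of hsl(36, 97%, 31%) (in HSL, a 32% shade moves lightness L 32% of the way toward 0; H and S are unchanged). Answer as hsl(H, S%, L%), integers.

L moves 32% from 31 toward 0: 31 − 9.92 = 21.08 → 21.
H and S are unchanged.

hsl(36, 97%, 21%)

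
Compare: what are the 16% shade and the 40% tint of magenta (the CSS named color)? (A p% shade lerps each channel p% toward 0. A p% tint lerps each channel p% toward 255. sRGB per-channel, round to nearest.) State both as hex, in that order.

#d600d6, #ff66ff

CSS magenta is rgb(255, 0, 255).
16% shade:
  R: 255 − 40.8 = 214.2 → 214
  G: 0 + 0.16×(0−0) = 0 + 0 = 0 → 0
  B: 255 + 0.16×(0−255) = 255 − 40.8 = 214.2 → 214
  → #d600d6
40% tint:
  R: 255 + 0 = 255 → 255
  G: 0 + 0.4×(255−0) = 0 + 102 = 102 → 102
  B: 255 + 0 = 255 → 255
  → #ff66ff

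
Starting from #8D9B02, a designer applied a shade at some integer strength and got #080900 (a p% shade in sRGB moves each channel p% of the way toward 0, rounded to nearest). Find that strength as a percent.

#8D9B02 is rgb(141, 155, 2); #080900 is rgb(8, 9, 0).
On the G channel (widest range): 9 ≈ 155 + (p/100)(0 − 155), so p ≈ 100×(9 − 155)/(0 − 155) = -14600/-155 = 94.19.
p = 94 reproduces all three channels after rounding.

94%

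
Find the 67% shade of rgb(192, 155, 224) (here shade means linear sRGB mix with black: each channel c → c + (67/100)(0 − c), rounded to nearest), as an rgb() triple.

rgb(63, 51, 74)

Per channel, c → c + 0.67(0 − c):
  R: 192 − 128.64 = 63.36 → 63
  G: 155 − 103.85 = 51.15 → 51
  B: 224 + 0.67×(0−224) = 224 − 150.08 = 73.92 → 74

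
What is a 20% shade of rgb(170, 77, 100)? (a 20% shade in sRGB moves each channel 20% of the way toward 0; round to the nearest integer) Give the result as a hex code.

Lerp each channel 20% toward 0:
  R: 170 − 34 = 136 → 136
  G: 77 + 0.2×(0−77) = 77 − 15.4 = 61.6 → 62
  B: 100 − 20 = 80 → 80
rgb(136, 62, 80) = #883E50.

#883E50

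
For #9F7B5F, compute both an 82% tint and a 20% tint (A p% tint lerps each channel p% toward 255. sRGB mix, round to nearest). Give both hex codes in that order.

#9F7B5F is rgb(159, 123, 95).
82% tint:
  R: 159 + 0.82×(255−159) = 159 + 78.72 = 237.72 → 238
  G: 123 + 0.82×(255−123) = 123 + 108.24 = 231.24 → 231
  B: 95 + 131.2 = 226.2 → 226
  → #EEE7E2
20% tint:
  R: 159 + 19.2 = 178.2 → 178
  G: 123 + 26.4 = 149.4 → 149
  B: 95 + 32 = 127 → 127
  → #B2957F

#EEE7E2, #B2957F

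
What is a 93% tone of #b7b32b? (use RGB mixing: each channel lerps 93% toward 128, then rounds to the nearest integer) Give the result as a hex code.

#84847a

#b7b32b is rgb(183, 179, 43).
A 93% tone moves each channel 93% toward 128:
  R: 183 − 51.15 = 131.85 → 132
  G: 179 − 47.43 = 131.57 → 132
  B: 43 + 0.93×(128−43) = 43 + 79.05 = 122.05 → 122
rgb(132, 132, 122) = #84847a.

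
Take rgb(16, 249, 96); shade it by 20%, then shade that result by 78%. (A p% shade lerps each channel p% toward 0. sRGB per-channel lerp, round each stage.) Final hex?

Lerp each channel 20% toward 0:
  R: 16 − 3.2 = 12.8 → 13
  G: 249 + 0.2×(0−249) = 249 − 49.8 = 199.2 → 199
  B: 96 + 0.2×(0−96) = 96 − 19.2 = 76.8 → 77
After the shade: rgb(13, 199, 77) = #0DC74D.
A 78% shade moves each channel 78% toward 0:
  R: 13 − 10.14 = 2.86 → 3
  G: 199 + 0.78×(0−199) = 199 − 155.22 = 43.78 → 44
  B: 77 − 60.06 = 16.94 → 17
rgb(3, 44, 17) = #032C11.

#032C11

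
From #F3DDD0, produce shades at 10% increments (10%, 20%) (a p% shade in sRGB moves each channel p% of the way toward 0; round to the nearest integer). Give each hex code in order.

#DBC7BB, #C2B1A6

#F3DDD0 is rgb(243, 221, 208).
10%: (243 − 24.3 = 218.7→219, 221 − 22.1 = 198.9→199, 208 − 20.8 = 187.2→187) → #DBC7BB
20%: (243 − 48.6 = 194.4→194, 221 − 44.2 = 176.8→177, 208 − 41.6 = 166.4→166) → #C2B1A6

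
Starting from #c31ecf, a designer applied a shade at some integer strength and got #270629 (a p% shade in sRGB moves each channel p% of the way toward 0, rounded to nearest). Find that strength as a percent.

#c31ecf is rgb(195, 30, 207); #270629 is rgb(39, 6, 41).
On the B channel (widest range): 41 ≈ 207 + (p/100)(0 − 207), so p ≈ 100×(41 − 207)/(0 − 207) = -16600/-207 = 80.19.
p = 80 reproduces all three channels after rounding.

80%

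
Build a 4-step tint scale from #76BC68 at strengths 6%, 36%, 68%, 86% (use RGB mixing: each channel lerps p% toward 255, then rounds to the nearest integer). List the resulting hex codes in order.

#76BC68 is rgb(118, 188, 104).
6%: (118 + 8.22 = 126.22→126, 188 + 4.02 = 192.02→192, 104 + 9.06 = 113.06→113) → #7EC071
36%: (118 + 49.32 = 167.32→167, 188 + 24.12 = 212.12→212, 104 + 54.36 = 158.36→158) → #A7D49E
68%: (118 + 93.16 = 211.16→211, 188 + 45.56 = 233.56→234, 104 + 102.68 = 206.68→207) → #D3EACF
86%: (118 + 117.82 = 235.82→236, 188 + 57.62 = 245.62→246, 104 + 129.86 = 233.86→234) → #ECF6EA

#7EC071, #A7D49E, #D3EACF, #ECF6EA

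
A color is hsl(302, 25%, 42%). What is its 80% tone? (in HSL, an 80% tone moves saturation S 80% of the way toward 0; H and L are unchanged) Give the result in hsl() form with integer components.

S moves 80% from 25 toward 0: 25 − 20 = 5 → 5.
H and L are unchanged.

hsl(302, 5%, 42%)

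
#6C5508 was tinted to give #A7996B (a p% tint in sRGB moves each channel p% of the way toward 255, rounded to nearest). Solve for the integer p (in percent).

40%

#6C5508 is rgb(108, 85, 8); #A7996B is rgb(167, 153, 107).
On the B channel (widest range): 107 ≈ 8 + (p/100)(255 − 8), so p ≈ 100×(107 − 8)/(255 − 8) = 9900/247 = 40.08.
p = 40 reproduces all three channels after rounding.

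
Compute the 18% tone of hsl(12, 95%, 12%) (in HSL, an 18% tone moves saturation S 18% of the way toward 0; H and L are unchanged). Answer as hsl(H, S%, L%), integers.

S moves 18% from 95 toward 0: 95 − 17.1 = 77.9 → 78.
H and L are unchanged.

hsl(12, 78%, 12%)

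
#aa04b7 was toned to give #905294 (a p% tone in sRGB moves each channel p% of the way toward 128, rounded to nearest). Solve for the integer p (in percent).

63%

#aa04b7 is rgb(170, 4, 183); #905294 is rgb(144, 82, 148).
On the G channel (widest range): 82 ≈ 4 + (p/100)(128 − 4), so p ≈ 100×(82 − 4)/(128 − 4) = 7800/124 = 62.90.
p = 63 reproduces all three channels after rounding.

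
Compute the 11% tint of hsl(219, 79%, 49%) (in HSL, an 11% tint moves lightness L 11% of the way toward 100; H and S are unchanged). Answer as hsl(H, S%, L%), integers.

hsl(219, 79%, 55%)

L moves 11% from 49 toward 100: 49 + 5.61 = 54.61 → 55.
H and S are unchanged.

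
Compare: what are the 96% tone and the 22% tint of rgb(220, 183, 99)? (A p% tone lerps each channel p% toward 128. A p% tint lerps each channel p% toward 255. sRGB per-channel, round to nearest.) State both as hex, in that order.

#84827F, #E4C785

96% tone:
  R: 220 + 0.96×(128−220) = 220 − 88.32 = 131.68 → 132
  G: 183 + 0.96×(128−183) = 183 − 52.8 = 130.2 → 130
  B: 99 + 0.96×(128−99) = 99 + 27.84 = 126.84 → 127
  → #84827F
22% tint:
  R: 220 + 7.7 = 227.7 → 228
  G: 183 + 0.22×(255−183) = 183 + 15.84 = 198.84 → 199
  B: 99 + 0.22×(255−99) = 99 + 34.32 = 133.32 → 133
  → #E4C785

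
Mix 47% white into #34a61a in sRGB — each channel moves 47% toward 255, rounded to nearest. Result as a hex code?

#34a61a is rgb(52, 166, 26).
Lerp each channel 47% toward 255:
  R: 52 + 95.41 = 147.41 → 147
  G: 166 + 0.47×(255−166) = 166 + 41.83 = 207.83 → 208
  B: 26 + 107.63 = 133.63 → 134
rgb(147, 208, 134) = #93d086.

#93d086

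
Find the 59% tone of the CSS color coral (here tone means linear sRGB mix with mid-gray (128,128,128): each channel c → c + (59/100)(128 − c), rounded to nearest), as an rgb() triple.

CSS coral is rgb(255, 127, 80).
Per channel, c → c + 0.59(128 − c):
  R: 255 + 0.59×(128−255) = 255 − 74.93 = 180.07 → 180
  G: 127 + 0.59 = 127.59 → 128
  B: 80 + 28.32 = 108.32 → 108

rgb(180, 128, 108)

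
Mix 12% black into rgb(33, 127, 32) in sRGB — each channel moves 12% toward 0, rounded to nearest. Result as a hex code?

#1D701C

Lerp each channel 12% toward 0:
  R: 33 + 0.12×(0−33) = 33 − 3.96 = 29.04 → 29
  G: 127 + 0.12×(0−127) = 127 − 15.24 = 111.76 → 112
  B: 32 + 0.12×(0−32) = 32 − 3.84 = 28.16 → 28
rgb(29, 112, 28) = #1D701C.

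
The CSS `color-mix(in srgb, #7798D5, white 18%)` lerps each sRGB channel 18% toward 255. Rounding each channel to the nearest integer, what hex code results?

#7798D5 is rgb(119, 152, 213).
Lerp each channel 18% toward 255:
  R: 119 + 0.18×(255−119) = 119 + 24.48 = 143.48 → 143
  G: 152 + 0.18×(255−152) = 152 + 18.54 = 170.54 → 171
  B: 213 + 7.56 = 220.56 → 221
rgb(143, 171, 221) = #8FABDD.

#8FABDD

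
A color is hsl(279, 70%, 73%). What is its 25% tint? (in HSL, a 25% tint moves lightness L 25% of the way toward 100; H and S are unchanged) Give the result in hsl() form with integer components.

hsl(279, 70%, 80%)

L moves 25% from 73 toward 100: 73 + 6.75 = 79.75 → 80.
H and S are unchanged.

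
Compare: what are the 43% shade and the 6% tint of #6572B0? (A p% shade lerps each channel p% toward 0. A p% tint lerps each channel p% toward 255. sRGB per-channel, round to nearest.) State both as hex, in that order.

#6572B0 is rgb(101, 114, 176).
43% shade:
  R: 101 + 0.43×(0−101) = 101 − 43.43 = 57.57 → 58
  G: 114 + 0.43×(0−114) = 114 − 49.02 = 64.98 → 65
  B: 176 + 0.43×(0−176) = 176 − 75.68 = 100.32 → 100
  → #3A4164
6% tint:
  R: 101 + 0.06×(255−101) = 101 + 9.24 = 110.24 → 110
  G: 114 + 8.46 = 122.46 → 122
  B: 176 + 0.06×(255−176) = 176 + 4.74 = 180.74 → 181
  → #6E7AB5

#3A4164, #6E7AB5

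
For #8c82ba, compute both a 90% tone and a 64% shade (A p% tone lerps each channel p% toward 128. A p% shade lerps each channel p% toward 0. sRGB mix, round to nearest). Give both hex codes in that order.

#8c82ba is rgb(140, 130, 186).
90% tone:
  R: 140 − 10.8 = 129.2 → 129
  G: 130 − 1.8 = 128.2 → 128
  B: 186 + 0.9×(128−186) = 186 − 52.2 = 133.8 → 134
  → #818086
64% shade:
  R: 140 − 89.6 = 50.4 → 50
  G: 130 + 0.64×(0−130) = 130 − 83.2 = 46.8 → 47
  B: 186 − 119.04 = 66.96 → 67
  → #322f43

#818086, #322f43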